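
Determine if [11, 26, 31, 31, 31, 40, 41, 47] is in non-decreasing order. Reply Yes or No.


Check consecutive pairs:
  11 <= 26? True
  26 <= 31? True
  31 <= 31? True
  31 <= 31? True
  31 <= 40? True
  40 <= 41? True
  41 <= 47? True
Every consecutive pair is in order, so the list is non-decreasing.
Final answer: Yes


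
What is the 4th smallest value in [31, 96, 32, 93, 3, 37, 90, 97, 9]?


Sort ascending: [3, 9, 31, 32, 37, 90, 93, 96, 97]
The 4th element (1-indexed) is at index 3.
Value = 32
Final answer: 32


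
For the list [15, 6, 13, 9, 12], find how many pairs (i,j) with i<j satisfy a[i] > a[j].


For each element, count the later elements that are smaller than it:
  15 (index 0): smaller elements after it = [6, 13, 9, 12] -> 4
  6 (index 1): smaller elements after it = [] -> 0
  13 (index 2): smaller elements after it = [9, 12] -> 2
  9 (index 3): smaller elements after it = [] -> 0
Total inversions = 4 + 0 + 2 + 0 = 6
Final answer: 6


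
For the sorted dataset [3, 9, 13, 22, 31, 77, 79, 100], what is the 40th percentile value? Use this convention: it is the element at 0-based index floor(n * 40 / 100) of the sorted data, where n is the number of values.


The dataset has n = 8 elements.
Index = floor(8 * 40 / 100) = floor(320 / 100) = floor(3.2) = 3
Counting from index 0 in the sorted data, the element at index 3 is 22.
Final answer: 22


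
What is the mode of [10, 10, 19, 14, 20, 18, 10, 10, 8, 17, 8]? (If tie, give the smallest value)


Count the frequency of each value:
  8 appears 2 time(s)
  10 appears 4 time(s)
  14 appears 1 time(s)
  17 appears 1 time(s)
  18 appears 1 time(s)
  19 appears 1 time(s)
  20 appears 1 time(s)
Maximum frequency is 4.
Only 10 reaches that frequency, so it is the mode.
Final answer: 10


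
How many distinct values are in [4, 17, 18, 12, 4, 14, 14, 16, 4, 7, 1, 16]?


List all unique values:
Distinct values: [1, 4, 7, 12, 14, 16, 17, 18]
Count = 8
Final answer: 8


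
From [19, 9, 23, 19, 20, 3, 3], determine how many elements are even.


Check each element:
  19 is odd
  9 is odd
  23 is odd
  19 is odd
  20 is even
  3 is odd
  3 is odd
Evens: [20]
Count of evens = 1
Final answer: 1


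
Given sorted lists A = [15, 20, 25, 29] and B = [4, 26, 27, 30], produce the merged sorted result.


List A: [15, 20, 25, 29]
List B: [4, 26, 27, 30]
Repeatedly compare the front elements and take the smaller:
  15 vs 4 -> take 4
  15 vs 26 -> take 15
  20 vs 26 -> take 20
  25 vs 26 -> take 25
  29 vs 26 -> take 26
  29 vs 27 -> take 27
  29 vs 30 -> take 29
  A is exhausted; append the rest of B: [30]
Final answer: [4, 15, 20, 25, 26, 27, 29, 30]


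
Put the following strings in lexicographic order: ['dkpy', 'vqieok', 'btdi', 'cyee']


Compare strings character by character (the first differing letter decides):
  'btdi' < 'cyee' since 'b' < 'c' at position 1
  'cyee' < 'dkpy' since 'c' < 'd' at position 1
  'dkpy' < 'vqieok' since 'd' < 'v' at position 1
Chaining these comparisons gives the alphabetical order.
Final answer: ['btdi', 'cyee', 'dkpy', 'vqieok']


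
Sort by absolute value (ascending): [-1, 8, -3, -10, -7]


Compute absolute values:
  |-1| = 1
  |8| = 8
  |-3| = 3
  |-10| = 10
  |-7| = 7
Absolute values in increasing order: 1 < 3 < 7 < 8 < 10
Listing the original numbers in that order gives the answer.
Final answer: [-1, -3, -7, 8, -10]


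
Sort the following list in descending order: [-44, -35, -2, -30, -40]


Original list: [-44, -35, -2, -30, -40]
Repeatedly take the largest remaining element:
  Remaining [-44, -35, -2, -30, -40] -> largest is -2
  Remaining [-44, -35, -30, -40] -> largest is -30
  Remaining [-44, -35, -40] -> largest is -35
  Remaining [-44, -40] -> largest is -40
  Remaining [-44] -> largest is -44
Collecting the picks in order gives the descending list.
Final answer: [-2, -30, -35, -40, -44]


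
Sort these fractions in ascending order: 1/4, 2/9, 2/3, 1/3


Convert to decimal for comparison:
  1/4 = 0.25
  2/9 = 0.2222
  2/3 = 0.6667
  1/3 = 0.3333
Decimals in increasing order: 0.2222 < 0.25 < 0.3333 < 0.6667
Writing each back as its fraction gives the sorted order.
Final answer: 2/9, 1/4, 1/3, 2/3


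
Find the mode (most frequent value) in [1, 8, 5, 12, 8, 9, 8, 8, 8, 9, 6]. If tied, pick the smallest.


Count the frequency of each value:
  1 appears 1 time(s)
  5 appears 1 time(s)
  6 appears 1 time(s)
  8 appears 5 time(s)
  9 appears 2 time(s)
  12 appears 1 time(s)
Maximum frequency is 5.
Only 8 reaches that frequency, so it is the mode.
Final answer: 8


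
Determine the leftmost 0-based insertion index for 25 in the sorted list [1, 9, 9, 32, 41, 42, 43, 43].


List is sorted: [1, 9, 9, 32, 41, 42, 43, 43]
We need the leftmost position where 25 can be inserted, i.e. the first index whose element is >= 25 (or the end of the list if none is).
Binary search with low=0, high=8 (0-based indices):
  low=0, high=8, mid=4: a[4]=41 >= 25, so high = 4
  low=0, high=4, mid=2: a[2]=9 < 25, so low = 3
  low=3, high=4, mid=3: a[3]=32 >= 25, so high = 3
Now low = high = 3, so the insertion index is 3.
Final answer: 3


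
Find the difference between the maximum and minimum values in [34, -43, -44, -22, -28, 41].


Maximum value: 41
Minimum value: -44
Range = 41 - (-44) = 85
Final answer: 85


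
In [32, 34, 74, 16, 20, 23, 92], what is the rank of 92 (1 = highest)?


Sort descending: [92, 74, 34, 32, 23, 20, 16]
Find 92 in the sorted list.
92 is at position 1.
Final answer: 1


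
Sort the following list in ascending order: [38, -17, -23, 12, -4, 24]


Original list: [38, -17, -23, 12, -4, 24]
Repeatedly take the smallest remaining element:
  Remaining [38, -17, -23, 12, -4, 24] -> smallest is -23
  Remaining [38, -17, 12, -4, 24] -> smallest is -17
  Remaining [38, 12, -4, 24] -> smallest is -4
  Remaining [38, 12, 24] -> smallest is 12
  Remaining [38, 24] -> smallest is 24
  Remaining [38] -> smallest is 38
Collecting the picks in order gives the sorted list.
Final answer: [-23, -17, -4, 12, 24, 38]


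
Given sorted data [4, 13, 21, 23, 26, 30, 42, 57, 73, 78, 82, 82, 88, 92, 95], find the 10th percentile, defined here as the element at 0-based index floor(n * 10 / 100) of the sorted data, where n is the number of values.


The dataset has n = 15 elements.
Index = floor(15 * 10 / 100) = floor(150 / 100) = floor(1.5) = 1
Counting from index 0 in the sorted data, the element at index 1 is 13.
Final answer: 13


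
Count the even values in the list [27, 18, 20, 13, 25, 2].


Check each element:
  27 is odd
  18 is even
  20 is even
  13 is odd
  25 is odd
  2 is even
Evens: [18, 20, 2]
Count of evens = 3
Final answer: 3


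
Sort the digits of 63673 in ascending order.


The number 63673 has digits: 6, 3, 6, 7, 3
Sorted: 3, 3, 6, 6, 7
Joining the sorted digits gives the result.
Final answer: 33667


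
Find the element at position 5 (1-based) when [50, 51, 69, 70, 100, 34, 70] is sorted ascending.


Sort ascending: [34, 50, 51, 69, 70, 70, 100]
The 5th element (1-indexed) is at index 4.
Value = 70
Final answer: 70


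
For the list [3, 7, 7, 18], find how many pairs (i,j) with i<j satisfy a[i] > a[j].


For each element, count the later elements that are smaller than it:
  3 (index 0): smaller elements after it = [] -> 0
  7 (index 1): smaller elements after it = [] -> 0
  7 (index 2): smaller elements after it = [] -> 0
Total inversions = 0 + 0 + 0 = 0
Final answer: 0


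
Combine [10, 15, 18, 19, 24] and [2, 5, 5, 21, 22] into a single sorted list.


List A: [10, 15, 18, 19, 24]
List B: [2, 5, 5, 21, 22]
Repeatedly compare the front elements and take the smaller:
  10 vs 2 -> take 2
  10 vs 5 -> take 5
  10 vs 5 -> take 5
  10 vs 21 -> take 10
  15 vs 21 -> take 15
  18 vs 21 -> take 18
  19 vs 21 -> take 19
  24 vs 21 -> take 21
  24 vs 22 -> take 22
  B is exhausted; append the rest of A: [24]
Final answer: [2, 5, 5, 10, 15, 18, 19, 21, 22, 24]


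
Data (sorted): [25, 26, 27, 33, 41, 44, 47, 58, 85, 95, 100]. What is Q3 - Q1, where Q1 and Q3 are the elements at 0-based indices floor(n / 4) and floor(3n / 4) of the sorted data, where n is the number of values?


The data has n = 11 elements.
Q1 index = floor(11 / 4) = floor(2.75) = 2; Q3 index = floor(3 * 11 / 4) = floor(8.25) = 8
Q1 = element at index 2 = 27
Q3 = element at index 8 = 85
IQR = 85 - 27 = 58
Final answer: 58


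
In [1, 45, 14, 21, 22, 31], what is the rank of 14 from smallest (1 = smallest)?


Sort ascending: [1, 14, 21, 22, 31, 45]
Find 14 in the sorted list.
14 is at position 2 (1-indexed).
Final answer: 2


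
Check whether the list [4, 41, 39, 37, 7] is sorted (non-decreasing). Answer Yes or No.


Check consecutive pairs:
  4 <= 41? True
  41 <= 39? False
  39 <= 37? False
  37 <= 7? False
3 consecutive pair(s) are out of order, so the list is not sorted.
Final answer: No


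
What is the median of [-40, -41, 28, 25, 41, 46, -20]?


First, sort the list: [-41, -40, -20, 25, 28, 41, 46]
The list has 7 elements (odd count).
The middle index is 3 (0-based), and the element there is 25.
Final answer: 25


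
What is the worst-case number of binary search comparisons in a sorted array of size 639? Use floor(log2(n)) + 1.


Binary search halves the search space each step.
Maximum comparisons = floor(log2(639)) + 1
log2(639) = 9.3197
floor(log2(639)) = 9, so 9 + 1 = 10
Final answer: 10


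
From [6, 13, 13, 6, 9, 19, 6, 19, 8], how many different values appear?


List all unique values:
Distinct values: [6, 8, 9, 13, 19]
Count = 5
Final answer: 5


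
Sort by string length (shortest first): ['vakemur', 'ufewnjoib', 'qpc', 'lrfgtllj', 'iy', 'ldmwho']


Compute lengths:
  'vakemur' has length 7
  'ufewnjoib' has length 9
  'qpc' has length 3
  'lrfgtllj' has length 8
  'iy' has length 2
  'ldmwho' has length 6
Lengths in increasing order: 2 < 3 < 6 < 7 < 8 < 9
Listing the words in that order gives the answer.
Final answer: ['iy', 'qpc', 'ldmwho', 'vakemur', 'lrfgtllj', 'ufewnjoib']


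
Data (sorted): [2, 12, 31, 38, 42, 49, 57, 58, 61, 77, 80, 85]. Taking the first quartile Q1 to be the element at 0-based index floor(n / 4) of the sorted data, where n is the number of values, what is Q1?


The list has n = 12 elements.
Q1 index = floor(12 / 4) = floor(3) = 3
Counting from index 0 in the sorted data, the element at index 3 is 38.
Final answer: 38


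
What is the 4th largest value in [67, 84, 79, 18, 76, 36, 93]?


Sort descending: [93, 84, 79, 76, 67, 36, 18]
The 4th element (1-indexed) is at index 3.
Value = 76
Final answer: 76


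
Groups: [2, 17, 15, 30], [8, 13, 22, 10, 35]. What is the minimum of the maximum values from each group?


Find max of each group:
  Group 1: [2, 17, 15, 30] -> max = 30
  Group 2: [8, 13, 22, 10, 35] -> max = 35
Maxes: [30, 35]
Minimum of maxes = 30
Final answer: 30


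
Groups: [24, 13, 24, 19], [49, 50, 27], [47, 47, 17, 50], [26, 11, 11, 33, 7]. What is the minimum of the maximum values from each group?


Find max of each group:
  Group 1: [24, 13, 24, 19] -> max = 24
  Group 2: [49, 50, 27] -> max = 50
  Group 3: [47, 47, 17, 50] -> max = 50
  Group 4: [26, 11, 11, 33, 7] -> max = 33
Maxes: [24, 50, 50, 33]
Minimum of maxes = 24
Final answer: 24


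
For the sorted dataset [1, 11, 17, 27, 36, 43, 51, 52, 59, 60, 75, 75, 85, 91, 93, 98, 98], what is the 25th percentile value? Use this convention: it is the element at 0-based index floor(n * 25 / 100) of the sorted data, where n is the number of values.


The dataset has n = 17 elements.
Index = floor(17 * 25 / 100) = floor(425 / 100) = floor(4.25) = 4
Counting from index 0 in the sorted data, the element at index 4 is 36.
Final answer: 36


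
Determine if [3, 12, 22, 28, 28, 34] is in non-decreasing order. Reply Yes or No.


Check consecutive pairs:
  3 <= 12? True
  12 <= 22? True
  22 <= 28? True
  28 <= 28? True
  28 <= 34? True
Every consecutive pair is in order, so the list is non-decreasing.
Final answer: Yes


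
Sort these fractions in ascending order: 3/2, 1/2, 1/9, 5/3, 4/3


Convert to decimal for comparison:
  3/2 = 1.5
  1/2 = 0.5
  1/9 = 0.1111
  5/3 = 1.6667
  4/3 = 1.3333
Decimals in increasing order: 0.1111 < 0.5 < 1.3333 < 1.5 < 1.6667
Writing each back as its fraction gives the sorted order.
Final answer: 1/9, 1/2, 4/3, 3/2, 5/3


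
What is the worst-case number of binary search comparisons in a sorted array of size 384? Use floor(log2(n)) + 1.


Binary search halves the search space each step.
Maximum comparisons = floor(log2(384)) + 1
log2(384) = 8.585
floor(log2(384)) = 8, so 8 + 1 = 9
Final answer: 9


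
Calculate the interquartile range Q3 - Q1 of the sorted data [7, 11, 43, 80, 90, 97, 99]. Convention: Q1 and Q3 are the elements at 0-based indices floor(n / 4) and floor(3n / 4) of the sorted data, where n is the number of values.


The data has n = 7 elements.
Q1 index = floor(7 / 4) = floor(1.75) = 1; Q3 index = floor(3 * 7 / 4) = floor(5.25) = 5
Q1 = element at index 1 = 11
Q3 = element at index 5 = 97
IQR = 97 - 11 = 86
Final answer: 86


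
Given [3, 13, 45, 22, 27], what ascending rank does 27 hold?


Sort ascending: [3, 13, 22, 27, 45]
Find 27 in the sorted list.
27 is at position 4 (1-indexed).
Final answer: 4


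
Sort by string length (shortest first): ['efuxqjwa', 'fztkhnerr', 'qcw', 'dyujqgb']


Compute lengths:
  'efuxqjwa' has length 8
  'fztkhnerr' has length 9
  'qcw' has length 3
  'dyujqgb' has length 7
Lengths in increasing order: 3 < 7 < 8 < 9
Listing the words in that order gives the answer.
Final answer: ['qcw', 'dyujqgb', 'efuxqjwa', 'fztkhnerr']


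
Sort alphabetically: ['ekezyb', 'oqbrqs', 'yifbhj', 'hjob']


Compare strings character by character (the first differing letter decides):
  'ekezyb' < 'hjob' since 'e' < 'h' at position 1
  'hjob' < 'oqbrqs' since 'h' < 'o' at position 1
  'oqbrqs' < 'yifbhj' since 'o' < 'y' at position 1
Chaining these comparisons gives the alphabetical order.
Final answer: ['ekezyb', 'hjob', 'oqbrqs', 'yifbhj']


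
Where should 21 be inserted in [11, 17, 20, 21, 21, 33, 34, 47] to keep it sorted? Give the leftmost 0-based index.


List is sorted: [11, 17, 20, 21, 21, 33, 34, 47]
We need the leftmost position where 21 can be inserted, i.e. the first index whose element is >= 21 (or the end of the list if none is).
Binary search with low=0, high=8 (0-based indices):
  low=0, high=8, mid=4: a[4]=21 >= 21, so high = 4
  low=0, high=4, mid=2: a[2]=20 < 21, so low = 3
  low=3, high=4, mid=3: a[3]=21 >= 21, so high = 3
Now low = high = 3, so the insertion index is 3.
Final answer: 3


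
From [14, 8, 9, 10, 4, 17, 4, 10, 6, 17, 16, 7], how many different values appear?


List all unique values:
Distinct values: [4, 6, 7, 8, 9, 10, 14, 16, 17]
Count = 9
Final answer: 9


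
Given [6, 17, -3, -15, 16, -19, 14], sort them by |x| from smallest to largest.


Compute absolute values:
  |6| = 6
  |17| = 17
  |-3| = 3
  |-15| = 15
  |16| = 16
  |-19| = 19
  |14| = 14
Absolute values in increasing order: 3 < 6 < 14 < 15 < 16 < 17 < 19
Listing the original numbers in that order gives the answer.
Final answer: [-3, 6, 14, -15, 16, 17, -19]


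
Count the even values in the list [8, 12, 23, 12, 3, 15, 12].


Check each element:
  8 is even
  12 is even
  23 is odd
  12 is even
  3 is odd
  15 is odd
  12 is even
Evens: [8, 12, 12, 12]
Count of evens = 4
Final answer: 4


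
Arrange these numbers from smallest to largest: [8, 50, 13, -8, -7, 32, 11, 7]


Original list: [8, 50, 13, -8, -7, 32, 11, 7]
Repeatedly take the smallest remaining element:
  Remaining [8, 50, 13, -8, -7, 32, 11, 7] -> smallest is -8
  Remaining [8, 50, 13, -7, 32, 11, 7] -> smallest is -7
  Remaining [8, 50, 13, 32, 11, 7] -> smallest is 7
  Remaining [8, 50, 13, 32, 11] -> smallest is 8
  Remaining [50, 13, 32, 11] -> smallest is 11
  Remaining [50, 13, 32] -> smallest is 13
  Remaining [50, 32] -> smallest is 32
  Remaining [50] -> smallest is 50
Collecting the picks in order gives the sorted list.
Final answer: [-8, -7, 7, 8, 11, 13, 32, 50]


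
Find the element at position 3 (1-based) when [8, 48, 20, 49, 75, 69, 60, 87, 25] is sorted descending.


Sort descending: [87, 75, 69, 60, 49, 48, 25, 20, 8]
The 3rd element (1-indexed) is at index 2.
Value = 69
Final answer: 69


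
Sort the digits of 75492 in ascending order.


The number 75492 has digits: 7, 5, 4, 9, 2
Sorted: 2, 4, 5, 7, 9
Joining the sorted digits gives the result.
Final answer: 24579


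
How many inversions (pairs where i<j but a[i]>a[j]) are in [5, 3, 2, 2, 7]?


For each element, count the later elements that are smaller than it:
  5 (index 0): smaller elements after it = [3, 2, 2] -> 3
  3 (index 1): smaller elements after it = [2, 2] -> 2
  2 (index 2): smaller elements after it = [] -> 0
  2 (index 3): smaller elements after it = [] -> 0
Total inversions = 3 + 2 + 0 + 0 = 5
Final answer: 5


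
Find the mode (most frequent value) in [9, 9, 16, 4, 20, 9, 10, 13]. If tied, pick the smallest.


Count the frequency of each value:
  4 appears 1 time(s)
  9 appears 3 time(s)
  10 appears 1 time(s)
  13 appears 1 time(s)
  16 appears 1 time(s)
  20 appears 1 time(s)
Maximum frequency is 3.
Only 9 reaches that frequency, so it is the mode.
Final answer: 9


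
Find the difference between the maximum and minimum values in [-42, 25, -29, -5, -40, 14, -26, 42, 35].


Maximum value: 42
Minimum value: -42
Range = 42 - (-42) = 84
Final answer: 84


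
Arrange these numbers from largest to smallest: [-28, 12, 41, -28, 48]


Original list: [-28, 12, 41, -28, 48]
Repeatedly take the largest remaining element:
  Remaining [-28, 12, 41, -28, 48] -> largest is 48
  Remaining [-28, 12, 41, -28] -> largest is 41
  Remaining [-28, 12, -28] -> largest is 12
  Remaining [-28, -28] -> largest is -28
  Remaining [-28] -> largest is -28
Collecting the picks in order gives the descending list.
Final answer: [48, 41, 12, -28, -28]


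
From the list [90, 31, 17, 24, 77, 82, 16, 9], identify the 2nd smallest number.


Sort ascending: [9, 16, 17, 24, 31, 77, 82, 90]
The 2nd element (1-indexed) is at index 1.
Value = 16
Final answer: 16


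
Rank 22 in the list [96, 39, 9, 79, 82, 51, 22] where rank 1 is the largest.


Sort descending: [96, 82, 79, 51, 39, 22, 9]
Find 22 in the sorted list.
22 is at position 6.
Final answer: 6


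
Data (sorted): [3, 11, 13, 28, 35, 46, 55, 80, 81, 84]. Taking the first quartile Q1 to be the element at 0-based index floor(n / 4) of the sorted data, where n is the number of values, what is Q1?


The list has n = 10 elements.
Q1 index = floor(10 / 4) = floor(2.5) = 2
Counting from index 0 in the sorted data, the element at index 2 is 13.
Final answer: 13


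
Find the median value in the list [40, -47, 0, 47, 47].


First, sort the list: [-47, 0, 40, 47, 47]
The list has 5 elements (odd count).
The middle index is 2 (0-based), and the element there is 40.
Final answer: 40


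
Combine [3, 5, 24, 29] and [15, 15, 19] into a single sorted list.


List A: [3, 5, 24, 29]
List B: [15, 15, 19]
Repeatedly compare the front elements and take the smaller:
  3 vs 15 -> take 3
  5 vs 15 -> take 5
  24 vs 15 -> take 15
  24 vs 15 -> take 15
  24 vs 19 -> take 19
  B is exhausted; append the rest of A: [24, 29]
Final answer: [3, 5, 15, 15, 19, 24, 29]


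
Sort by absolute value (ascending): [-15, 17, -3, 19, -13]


Compute absolute values:
  |-15| = 15
  |17| = 17
  |-3| = 3
  |19| = 19
  |-13| = 13
Absolute values in increasing order: 3 < 13 < 15 < 17 < 19
Listing the original numbers in that order gives the answer.
Final answer: [-3, -13, -15, 17, 19]


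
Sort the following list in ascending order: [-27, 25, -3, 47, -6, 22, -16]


Original list: [-27, 25, -3, 47, -6, 22, -16]
Repeatedly take the smallest remaining element:
  Remaining [-27, 25, -3, 47, -6, 22, -16] -> smallest is -27
  Remaining [25, -3, 47, -6, 22, -16] -> smallest is -16
  Remaining [25, -3, 47, -6, 22] -> smallest is -6
  Remaining [25, -3, 47, 22] -> smallest is -3
  Remaining [25, 47, 22] -> smallest is 22
  Remaining [25, 47] -> smallest is 25
  Remaining [47] -> smallest is 47
Collecting the picks in order gives the sorted list.
Final answer: [-27, -16, -6, -3, 22, 25, 47]


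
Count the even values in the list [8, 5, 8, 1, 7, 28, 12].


Check each element:
  8 is even
  5 is odd
  8 is even
  1 is odd
  7 is odd
  28 is even
  12 is even
Evens: [8, 8, 28, 12]
Count of evens = 4
Final answer: 4


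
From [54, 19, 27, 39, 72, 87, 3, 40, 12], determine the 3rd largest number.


Sort descending: [87, 72, 54, 40, 39, 27, 19, 12, 3]
The 3rd element (1-indexed) is at index 2.
Value = 54
Final answer: 54


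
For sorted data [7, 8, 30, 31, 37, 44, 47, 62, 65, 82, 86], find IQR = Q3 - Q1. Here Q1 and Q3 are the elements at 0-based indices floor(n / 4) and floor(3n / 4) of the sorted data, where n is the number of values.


The data has n = 11 elements.
Q1 index = floor(11 / 4) = floor(2.75) = 2; Q3 index = floor(3 * 11 / 4) = floor(8.25) = 8
Q1 = element at index 2 = 30
Q3 = element at index 8 = 65
IQR = 65 - 30 = 35
Final answer: 35


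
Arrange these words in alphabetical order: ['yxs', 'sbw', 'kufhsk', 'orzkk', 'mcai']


Compare strings character by character (the first differing letter decides):
  'kufhsk' < 'mcai' since 'k' < 'm' at position 1
  'mcai' < 'orzkk' since 'm' < 'o' at position 1
  'orzkk' < 'sbw' since 'o' < 's' at position 1
  'sbw' < 'yxs' since 's' < 'y' at position 1
Chaining these comparisons gives the alphabetical order.
Final answer: ['kufhsk', 'mcai', 'orzkk', 'sbw', 'yxs']


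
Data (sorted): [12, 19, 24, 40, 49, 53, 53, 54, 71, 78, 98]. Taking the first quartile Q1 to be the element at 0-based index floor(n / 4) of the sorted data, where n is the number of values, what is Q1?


The list has n = 11 elements.
Q1 index = floor(11 / 4) = floor(2.75) = 2
Counting from index 0 in the sorted data, the element at index 2 is 24.
Final answer: 24


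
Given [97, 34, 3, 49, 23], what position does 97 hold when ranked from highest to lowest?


Sort descending: [97, 49, 34, 23, 3]
Find 97 in the sorted list.
97 is at position 1.
Final answer: 1


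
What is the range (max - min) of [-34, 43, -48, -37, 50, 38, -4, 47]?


Maximum value: 50
Minimum value: -48
Range = 50 - (-48) = 98
Final answer: 98


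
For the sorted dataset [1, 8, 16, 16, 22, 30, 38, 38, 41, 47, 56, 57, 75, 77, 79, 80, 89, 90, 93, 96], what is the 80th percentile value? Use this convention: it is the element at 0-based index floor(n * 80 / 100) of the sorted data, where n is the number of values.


The dataset has n = 20 elements.
Index = floor(20 * 80 / 100) = floor(1600 / 100) = floor(16) = 16
Counting from index 0 in the sorted data, the element at index 16 is 89.
Final answer: 89


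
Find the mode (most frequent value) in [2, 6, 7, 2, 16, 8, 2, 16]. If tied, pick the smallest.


Count the frequency of each value:
  2 appears 3 time(s)
  6 appears 1 time(s)
  7 appears 1 time(s)
  8 appears 1 time(s)
  16 appears 2 time(s)
Maximum frequency is 3.
Only 2 reaches that frequency, so it is the mode.
Final answer: 2


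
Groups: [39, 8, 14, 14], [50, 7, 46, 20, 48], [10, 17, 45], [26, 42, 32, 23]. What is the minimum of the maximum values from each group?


Find max of each group:
  Group 1: [39, 8, 14, 14] -> max = 39
  Group 2: [50, 7, 46, 20, 48] -> max = 50
  Group 3: [10, 17, 45] -> max = 45
  Group 4: [26, 42, 32, 23] -> max = 42
Maxes: [39, 50, 45, 42]
Minimum of maxes = 39
Final answer: 39


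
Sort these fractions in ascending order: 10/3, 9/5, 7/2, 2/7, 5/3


Convert to decimal for comparison:
  10/3 = 3.3333
  9/5 = 1.8
  7/2 = 3.5
  2/7 = 0.2857
  5/3 = 1.6667
Decimals in increasing order: 0.2857 < 1.6667 < 1.8 < 3.3333 < 3.5
Writing each back as its fraction gives the sorted order.
Final answer: 2/7, 5/3, 9/5, 10/3, 7/2


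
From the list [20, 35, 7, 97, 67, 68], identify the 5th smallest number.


Sort ascending: [7, 20, 35, 67, 68, 97]
The 5th element (1-indexed) is at index 4.
Value = 68
Final answer: 68


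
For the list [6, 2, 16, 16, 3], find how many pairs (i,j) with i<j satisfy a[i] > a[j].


For each element, count the later elements that are smaller than it:
  6 (index 0): smaller elements after it = [2, 3] -> 2
  2 (index 1): smaller elements after it = [] -> 0
  16 (index 2): smaller elements after it = [3] -> 1
  16 (index 3): smaller elements after it = [3] -> 1
Total inversions = 2 + 0 + 1 + 1 = 4
Final answer: 4


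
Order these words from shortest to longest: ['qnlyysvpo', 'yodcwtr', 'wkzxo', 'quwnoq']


Compute lengths:
  'qnlyysvpo' has length 9
  'yodcwtr' has length 7
  'wkzxo' has length 5
  'quwnoq' has length 6
Lengths in increasing order: 5 < 6 < 7 < 9
Listing the words in that order gives the answer.
Final answer: ['wkzxo', 'quwnoq', 'yodcwtr', 'qnlyysvpo']


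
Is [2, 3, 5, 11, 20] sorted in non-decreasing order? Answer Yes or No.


Check consecutive pairs:
  2 <= 3? True
  3 <= 5? True
  5 <= 11? True
  11 <= 20? True
Every consecutive pair is in order, so the list is non-decreasing.
Final answer: Yes


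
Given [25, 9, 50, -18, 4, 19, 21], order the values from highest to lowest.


Original list: [25, 9, 50, -18, 4, 19, 21]
Repeatedly take the largest remaining element:
  Remaining [25, 9, 50, -18, 4, 19, 21] -> largest is 50
  Remaining [25, 9, -18, 4, 19, 21] -> largest is 25
  Remaining [9, -18, 4, 19, 21] -> largest is 21
  Remaining [9, -18, 4, 19] -> largest is 19
  Remaining [9, -18, 4] -> largest is 9
  Remaining [-18, 4] -> largest is 4
  Remaining [-18] -> largest is -18
Collecting the picks in order gives the descending list.
Final answer: [50, 25, 21, 19, 9, 4, -18]


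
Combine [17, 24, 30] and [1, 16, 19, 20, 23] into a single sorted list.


List A: [17, 24, 30]
List B: [1, 16, 19, 20, 23]
Repeatedly compare the front elements and take the smaller:
  17 vs 1 -> take 1
  17 vs 16 -> take 16
  17 vs 19 -> take 17
  24 vs 19 -> take 19
  24 vs 20 -> take 20
  24 vs 23 -> take 23
  B is exhausted; append the rest of A: [24, 30]
Final answer: [1, 16, 17, 19, 20, 23, 24, 30]


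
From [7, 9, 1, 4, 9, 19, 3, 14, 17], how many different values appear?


List all unique values:
Distinct values: [1, 3, 4, 7, 9, 14, 17, 19]
Count = 8
Final answer: 8


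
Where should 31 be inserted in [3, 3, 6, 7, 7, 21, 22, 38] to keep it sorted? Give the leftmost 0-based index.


List is sorted: [3, 3, 6, 7, 7, 21, 22, 38]
We need the leftmost position where 31 can be inserted, i.e. the first index whose element is >= 31 (or the end of the list if none is).
Binary search with low=0, high=8 (0-based indices):
  low=0, high=8, mid=4: a[4]=7 < 31, so low = 5
  low=5, high=8, mid=6: a[6]=22 < 31, so low = 7
  low=7, high=8, mid=7: a[7]=38 >= 31, so high = 7
Now low = high = 7, so the insertion index is 7.
Final answer: 7


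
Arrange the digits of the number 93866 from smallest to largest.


The number 93866 has digits: 9, 3, 8, 6, 6
Sorted: 3, 6, 6, 8, 9
Joining the sorted digits gives the result.
Final answer: 36689


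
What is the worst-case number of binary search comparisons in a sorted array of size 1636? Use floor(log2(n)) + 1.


Binary search halves the search space each step.
Maximum comparisons = floor(log2(1636)) + 1
log2(1636) = 10.676
floor(log2(1636)) = 10, so 10 + 1 = 11
Final answer: 11


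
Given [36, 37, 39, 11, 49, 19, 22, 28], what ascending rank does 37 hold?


Sort ascending: [11, 19, 22, 28, 36, 37, 39, 49]
Find 37 in the sorted list.
37 is at position 6 (1-indexed).
Final answer: 6


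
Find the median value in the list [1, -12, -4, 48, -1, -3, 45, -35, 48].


First, sort the list: [-35, -12, -4, -3, -1, 1, 45, 48, 48]
The list has 9 elements (odd count).
The middle index is 4 (0-based), and the element there is -1.
Final answer: -1


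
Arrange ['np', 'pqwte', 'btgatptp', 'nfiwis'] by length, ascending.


Compute lengths:
  'np' has length 2
  'pqwte' has length 5
  'btgatptp' has length 8
  'nfiwis' has length 6
Lengths in increasing order: 2 < 5 < 6 < 8
Listing the words in that order gives the answer.
Final answer: ['np', 'pqwte', 'nfiwis', 'btgatptp']


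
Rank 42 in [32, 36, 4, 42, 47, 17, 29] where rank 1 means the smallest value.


Sort ascending: [4, 17, 29, 32, 36, 42, 47]
Find 42 in the sorted list.
42 is at position 6 (1-indexed).
Final answer: 6


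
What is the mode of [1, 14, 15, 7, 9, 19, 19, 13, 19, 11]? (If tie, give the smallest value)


Count the frequency of each value:
  1 appears 1 time(s)
  7 appears 1 time(s)
  9 appears 1 time(s)
  11 appears 1 time(s)
  13 appears 1 time(s)
  14 appears 1 time(s)
  15 appears 1 time(s)
  19 appears 3 time(s)
Maximum frequency is 3.
Only 19 reaches that frequency, so it is the mode.
Final answer: 19


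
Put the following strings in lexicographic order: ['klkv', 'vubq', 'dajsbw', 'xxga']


Compare strings character by character (the first differing letter decides):
  'dajsbw' < 'klkv' since 'd' < 'k' at position 1
  'klkv' < 'vubq' since 'k' < 'v' at position 1
  'vubq' < 'xxga' since 'v' < 'x' at position 1
Chaining these comparisons gives the alphabetical order.
Final answer: ['dajsbw', 'klkv', 'vubq', 'xxga']


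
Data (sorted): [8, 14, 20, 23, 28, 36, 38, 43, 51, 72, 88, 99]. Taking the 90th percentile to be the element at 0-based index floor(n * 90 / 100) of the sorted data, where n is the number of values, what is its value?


The dataset has n = 12 elements.
Index = floor(12 * 90 / 100) = floor(1080 / 100) = floor(10.8) = 10
Counting from index 0 in the sorted data, the element at index 10 is 88.
Final answer: 88


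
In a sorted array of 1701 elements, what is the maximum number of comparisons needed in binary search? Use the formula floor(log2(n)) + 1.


Binary search halves the search space each step.
Maximum comparisons = floor(log2(1701)) + 1
log2(1701) = 10.7322
floor(log2(1701)) = 10, so 10 + 1 = 11
Final answer: 11


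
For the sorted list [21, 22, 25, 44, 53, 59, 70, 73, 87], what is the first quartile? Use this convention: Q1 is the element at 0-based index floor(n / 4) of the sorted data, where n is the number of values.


The list has n = 9 elements.
Q1 index = floor(9 / 4) = floor(2.25) = 2
Counting from index 0 in the sorted data, the element at index 2 is 25.
Final answer: 25


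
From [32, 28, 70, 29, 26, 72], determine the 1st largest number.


Sort descending: [72, 70, 32, 29, 28, 26]
The 1st element (1-indexed) is at index 0.
Value = 72
Final answer: 72


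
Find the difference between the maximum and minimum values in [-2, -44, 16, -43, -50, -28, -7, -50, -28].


Maximum value: 16
Minimum value: -50
Range = 16 - (-50) = 66
Final answer: 66


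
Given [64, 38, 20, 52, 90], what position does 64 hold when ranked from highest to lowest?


Sort descending: [90, 64, 52, 38, 20]
Find 64 in the sorted list.
64 is at position 2.
Final answer: 2


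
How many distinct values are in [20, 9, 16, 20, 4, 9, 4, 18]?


List all unique values:
Distinct values: [4, 9, 16, 18, 20]
Count = 5
Final answer: 5


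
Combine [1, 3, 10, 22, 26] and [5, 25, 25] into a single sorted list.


List A: [1, 3, 10, 22, 26]
List B: [5, 25, 25]
Repeatedly compare the front elements and take the smaller:
  1 vs 5 -> take 1
  3 vs 5 -> take 3
  10 vs 5 -> take 5
  10 vs 25 -> take 10
  22 vs 25 -> take 22
  26 vs 25 -> take 25
  26 vs 25 -> take 25
  B is exhausted; append the rest of A: [26]
Final answer: [1, 3, 5, 10, 22, 25, 25, 26]


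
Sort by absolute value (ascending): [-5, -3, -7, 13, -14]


Compute absolute values:
  |-5| = 5
  |-3| = 3
  |-7| = 7
  |13| = 13
  |-14| = 14
Absolute values in increasing order: 3 < 5 < 7 < 13 < 14
Listing the original numbers in that order gives the answer.
Final answer: [-3, -5, -7, 13, -14]


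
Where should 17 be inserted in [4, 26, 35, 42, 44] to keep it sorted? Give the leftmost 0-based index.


List is sorted: [4, 26, 35, 42, 44]
We need the leftmost position where 17 can be inserted, i.e. the first index whose element is >= 17 (or the end of the list if none is).
Binary search with low=0, high=5 (0-based indices):
  low=0, high=5, mid=2: a[2]=35 >= 17, so high = 2
  low=0, high=2, mid=1: a[1]=26 >= 17, so high = 1
  low=0, high=1, mid=0: a[0]=4 < 17, so low = 1
Now low = high = 1, so the insertion index is 1.
Final answer: 1


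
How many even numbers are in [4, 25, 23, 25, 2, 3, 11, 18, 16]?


Check each element:
  4 is even
  25 is odd
  23 is odd
  25 is odd
  2 is even
  3 is odd
  11 is odd
  18 is even
  16 is even
Evens: [4, 2, 18, 16]
Count of evens = 4
Final answer: 4


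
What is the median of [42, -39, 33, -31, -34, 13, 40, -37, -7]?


First, sort the list: [-39, -37, -34, -31, -7, 13, 33, 40, 42]
The list has 9 elements (odd count).
The middle index is 4 (0-based), and the element there is -7.
Final answer: -7


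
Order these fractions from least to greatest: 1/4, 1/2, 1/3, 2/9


Convert to decimal for comparison:
  1/4 = 0.25
  1/2 = 0.5
  1/3 = 0.3333
  2/9 = 0.2222
Decimals in increasing order: 0.2222 < 0.25 < 0.3333 < 0.5
Writing each back as its fraction gives the sorted order.
Final answer: 2/9, 1/4, 1/3, 1/2


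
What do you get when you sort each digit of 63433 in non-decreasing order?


The number 63433 has digits: 6, 3, 4, 3, 3
Sorted: 3, 3, 3, 4, 6
Joining the sorted digits gives the result.
Final answer: 33346


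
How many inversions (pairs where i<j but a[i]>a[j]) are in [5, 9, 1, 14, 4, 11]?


For each element, count the later elements that are smaller than it:
  5 (index 0): smaller elements after it = [1, 4] -> 2
  9 (index 1): smaller elements after it = [1, 4] -> 2
  1 (index 2): smaller elements after it = [] -> 0
  14 (index 3): smaller elements after it = [4, 11] -> 2
  4 (index 4): smaller elements after it = [] -> 0
Total inversions = 2 + 2 + 0 + 2 + 0 = 6
Final answer: 6


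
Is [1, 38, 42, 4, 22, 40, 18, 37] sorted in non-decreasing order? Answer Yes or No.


Check consecutive pairs:
  1 <= 38? True
  38 <= 42? True
  42 <= 4? False
  4 <= 22? True
  22 <= 40? True
  40 <= 18? False
  18 <= 37? True
2 consecutive pair(s) are out of order, so the list is not sorted.
Final answer: No


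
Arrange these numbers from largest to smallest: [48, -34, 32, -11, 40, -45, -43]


Original list: [48, -34, 32, -11, 40, -45, -43]
Repeatedly take the largest remaining element:
  Remaining [48, -34, 32, -11, 40, -45, -43] -> largest is 48
  Remaining [-34, 32, -11, 40, -45, -43] -> largest is 40
  Remaining [-34, 32, -11, -45, -43] -> largest is 32
  Remaining [-34, -11, -45, -43] -> largest is -11
  Remaining [-34, -45, -43] -> largest is -34
  Remaining [-45, -43] -> largest is -43
  Remaining [-45] -> largest is -45
Collecting the picks in order gives the descending list.
Final answer: [48, 40, 32, -11, -34, -43, -45]


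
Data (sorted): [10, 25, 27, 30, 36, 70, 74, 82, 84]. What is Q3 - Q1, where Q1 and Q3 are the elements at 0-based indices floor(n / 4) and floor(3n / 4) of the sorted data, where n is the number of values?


The data has n = 9 elements.
Q1 index = floor(9 / 4) = floor(2.25) = 2; Q3 index = floor(3 * 9 / 4) = floor(6.75) = 6
Q1 = element at index 2 = 27
Q3 = element at index 6 = 74
IQR = 74 - 27 = 47
Final answer: 47


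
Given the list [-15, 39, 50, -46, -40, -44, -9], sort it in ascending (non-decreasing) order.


Original list: [-15, 39, 50, -46, -40, -44, -9]
Repeatedly take the smallest remaining element:
  Remaining [-15, 39, 50, -46, -40, -44, -9] -> smallest is -46
  Remaining [-15, 39, 50, -40, -44, -9] -> smallest is -44
  Remaining [-15, 39, 50, -40, -9] -> smallest is -40
  Remaining [-15, 39, 50, -9] -> smallest is -15
  Remaining [39, 50, -9] -> smallest is -9
  Remaining [39, 50] -> smallest is 39
  Remaining [50] -> smallest is 50
Collecting the picks in order gives the sorted list.
Final answer: [-46, -44, -40, -15, -9, 39, 50]


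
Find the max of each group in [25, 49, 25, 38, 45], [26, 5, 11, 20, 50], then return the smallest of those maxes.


Find max of each group:
  Group 1: [25, 49, 25, 38, 45] -> max = 49
  Group 2: [26, 5, 11, 20, 50] -> max = 50
Maxes: [49, 50]
Minimum of maxes = 49
Final answer: 49


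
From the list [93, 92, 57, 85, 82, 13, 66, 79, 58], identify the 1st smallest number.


Sort ascending: [13, 57, 58, 66, 79, 82, 85, 92, 93]
The 1st element (1-indexed) is at index 0.
Value = 13
Final answer: 13


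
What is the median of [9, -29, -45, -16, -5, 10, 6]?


First, sort the list: [-45, -29, -16, -5, 6, 9, 10]
The list has 7 elements (odd count).
The middle index is 3 (0-based), and the element there is -5.
Final answer: -5


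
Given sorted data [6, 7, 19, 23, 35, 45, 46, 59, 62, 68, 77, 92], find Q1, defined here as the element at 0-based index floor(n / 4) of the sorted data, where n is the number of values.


The list has n = 12 elements.
Q1 index = floor(12 / 4) = floor(3) = 3
Counting from index 0 in the sorted data, the element at index 3 is 23.
Final answer: 23


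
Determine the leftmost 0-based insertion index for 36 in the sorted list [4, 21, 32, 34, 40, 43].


List is sorted: [4, 21, 32, 34, 40, 43]
We need the leftmost position where 36 can be inserted, i.e. the first index whose element is >= 36 (or the end of the list if none is).
Binary search with low=0, high=6 (0-based indices):
  low=0, high=6, mid=3: a[3]=34 < 36, so low = 4
  low=4, high=6, mid=5: a[5]=43 >= 36, so high = 5
  low=4, high=5, mid=4: a[4]=40 >= 36, so high = 4
Now low = high = 4, so the insertion index is 4.
Final answer: 4


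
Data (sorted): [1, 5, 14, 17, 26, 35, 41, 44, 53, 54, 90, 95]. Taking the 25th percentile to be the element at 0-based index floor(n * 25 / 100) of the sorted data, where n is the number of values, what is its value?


The dataset has n = 12 elements.
Index = floor(12 * 25 / 100) = floor(300 / 100) = floor(3) = 3
Counting from index 0 in the sorted data, the element at index 3 is 17.
Final answer: 17


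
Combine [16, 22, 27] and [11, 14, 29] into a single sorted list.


List A: [16, 22, 27]
List B: [11, 14, 29]
Repeatedly compare the front elements and take the smaller:
  16 vs 11 -> take 11
  16 vs 14 -> take 14
  16 vs 29 -> take 16
  22 vs 29 -> take 22
  27 vs 29 -> take 27
  A is exhausted; append the rest of B: [29]
Final answer: [11, 14, 16, 22, 27, 29]


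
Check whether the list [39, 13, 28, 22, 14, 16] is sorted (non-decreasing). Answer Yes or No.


Check consecutive pairs:
  39 <= 13? False
  13 <= 28? True
  28 <= 22? False
  22 <= 14? False
  14 <= 16? True
3 consecutive pair(s) are out of order, so the list is not sorted.
Final answer: No


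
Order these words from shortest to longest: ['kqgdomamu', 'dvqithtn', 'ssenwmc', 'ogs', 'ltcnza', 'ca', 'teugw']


Compute lengths:
  'kqgdomamu' has length 9
  'dvqithtn' has length 8
  'ssenwmc' has length 7
  'ogs' has length 3
  'ltcnza' has length 6
  'ca' has length 2
  'teugw' has length 5
Lengths in increasing order: 2 < 3 < 5 < 6 < 7 < 8 < 9
Listing the words in that order gives the answer.
Final answer: ['ca', 'ogs', 'teugw', 'ltcnza', 'ssenwmc', 'dvqithtn', 'kqgdomamu']


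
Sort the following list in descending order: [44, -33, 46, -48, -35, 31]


Original list: [44, -33, 46, -48, -35, 31]
Repeatedly take the largest remaining element:
  Remaining [44, -33, 46, -48, -35, 31] -> largest is 46
  Remaining [44, -33, -48, -35, 31] -> largest is 44
  Remaining [-33, -48, -35, 31] -> largest is 31
  Remaining [-33, -48, -35] -> largest is -33
  Remaining [-48, -35] -> largest is -35
  Remaining [-48] -> largest is -48
Collecting the picks in order gives the descending list.
Final answer: [46, 44, 31, -33, -35, -48]


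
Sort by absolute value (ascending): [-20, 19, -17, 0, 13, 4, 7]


Compute absolute values:
  |-20| = 20
  |19| = 19
  |-17| = 17
  |0| = 0
  |13| = 13
  |4| = 4
  |7| = 7
Absolute values in increasing order: 0 < 4 < 7 < 13 < 17 < 19 < 20
Listing the original numbers in that order gives the answer.
Final answer: [0, 4, 7, 13, -17, 19, -20]
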